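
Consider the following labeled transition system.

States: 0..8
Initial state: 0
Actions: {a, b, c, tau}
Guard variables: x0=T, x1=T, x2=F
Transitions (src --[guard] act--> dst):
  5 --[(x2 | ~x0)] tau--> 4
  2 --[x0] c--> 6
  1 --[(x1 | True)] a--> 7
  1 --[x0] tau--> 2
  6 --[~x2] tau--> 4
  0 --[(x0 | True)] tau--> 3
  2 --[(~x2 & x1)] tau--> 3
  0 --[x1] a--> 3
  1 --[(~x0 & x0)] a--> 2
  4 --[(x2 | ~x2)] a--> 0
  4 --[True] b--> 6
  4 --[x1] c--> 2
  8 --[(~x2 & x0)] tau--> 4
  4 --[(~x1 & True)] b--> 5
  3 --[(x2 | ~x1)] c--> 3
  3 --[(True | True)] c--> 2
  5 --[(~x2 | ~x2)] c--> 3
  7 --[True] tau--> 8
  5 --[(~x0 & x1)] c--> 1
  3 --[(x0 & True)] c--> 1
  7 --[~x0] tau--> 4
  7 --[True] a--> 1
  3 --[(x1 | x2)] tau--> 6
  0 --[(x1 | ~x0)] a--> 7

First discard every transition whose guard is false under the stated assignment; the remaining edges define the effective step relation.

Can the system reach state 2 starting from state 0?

18 transition(s) survive guard evaluation.
depth 0: {0}
depth 1: {3,7}  cumulative {0,3,7}
depth 2: {1,2,6,8}  cumulative {0,1,2,3,6,7,8}
depth 3: {4}  cumulative {0,1,2,3,4,6,7,8}
Reachable = {0,1,2,3,4,6,7,8}
Path to 2: tau·c

Answer: REACHABLE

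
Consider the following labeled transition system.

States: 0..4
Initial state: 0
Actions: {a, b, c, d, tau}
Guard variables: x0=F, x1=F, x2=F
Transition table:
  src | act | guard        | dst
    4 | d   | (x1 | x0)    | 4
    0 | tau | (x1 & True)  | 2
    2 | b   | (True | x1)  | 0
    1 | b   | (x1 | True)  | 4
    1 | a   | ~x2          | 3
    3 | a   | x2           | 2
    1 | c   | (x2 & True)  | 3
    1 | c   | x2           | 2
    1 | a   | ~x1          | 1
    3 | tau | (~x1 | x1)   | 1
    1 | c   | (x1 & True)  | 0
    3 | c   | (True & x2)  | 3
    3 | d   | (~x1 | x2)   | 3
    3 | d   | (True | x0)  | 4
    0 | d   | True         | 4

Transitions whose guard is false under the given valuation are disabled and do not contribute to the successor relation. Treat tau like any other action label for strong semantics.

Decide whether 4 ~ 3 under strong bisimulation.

Answer: NOT BISIMILAR

Trace:
Compute ~ classes (split until stable):
  round 0: {{0,1,2,3,4}}
  round 1: {{0},{1},{2},{3},{4}}
Fixed point at round 2; 5 class(es).
class of 4: {4}; class of 3: {3}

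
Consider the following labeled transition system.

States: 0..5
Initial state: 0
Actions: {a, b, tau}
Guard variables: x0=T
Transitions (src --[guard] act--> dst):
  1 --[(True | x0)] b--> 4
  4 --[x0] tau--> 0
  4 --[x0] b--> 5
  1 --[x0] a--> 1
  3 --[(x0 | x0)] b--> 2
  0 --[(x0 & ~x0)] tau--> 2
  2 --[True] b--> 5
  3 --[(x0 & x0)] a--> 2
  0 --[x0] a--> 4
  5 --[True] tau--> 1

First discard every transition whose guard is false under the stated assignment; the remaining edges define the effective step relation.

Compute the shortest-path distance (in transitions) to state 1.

BFS to 1:
  L0 = {0}
  L1 = {4}
  L2 = {5}
  L3 = {1}
1 enters at depth 3; path a·b·tau

Answer: 3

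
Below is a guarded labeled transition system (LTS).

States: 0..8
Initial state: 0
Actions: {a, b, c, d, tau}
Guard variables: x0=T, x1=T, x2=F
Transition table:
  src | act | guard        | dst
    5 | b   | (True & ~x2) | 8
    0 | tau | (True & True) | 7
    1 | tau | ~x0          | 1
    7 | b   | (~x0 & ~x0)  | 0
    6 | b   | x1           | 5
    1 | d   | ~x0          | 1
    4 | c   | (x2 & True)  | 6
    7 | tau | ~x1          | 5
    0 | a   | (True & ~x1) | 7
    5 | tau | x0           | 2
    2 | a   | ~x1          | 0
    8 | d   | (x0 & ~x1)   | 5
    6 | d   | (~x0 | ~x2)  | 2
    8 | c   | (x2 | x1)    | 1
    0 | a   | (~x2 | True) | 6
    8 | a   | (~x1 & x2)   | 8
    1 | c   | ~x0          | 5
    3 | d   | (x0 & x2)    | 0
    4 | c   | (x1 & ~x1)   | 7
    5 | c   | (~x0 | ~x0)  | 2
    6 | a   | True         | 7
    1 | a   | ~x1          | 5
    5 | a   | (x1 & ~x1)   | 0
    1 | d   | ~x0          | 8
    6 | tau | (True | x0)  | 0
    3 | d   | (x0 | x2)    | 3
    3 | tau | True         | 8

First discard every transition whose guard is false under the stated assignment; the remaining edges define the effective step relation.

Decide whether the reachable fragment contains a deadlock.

Answer: DEADLOCK at state 1

Trace:
R = {0,1,2,5,6,7,8}
  0: a→6  tau→7  [2 exit(s)]
  1: ∅  [STUCK]
  2: ∅  [STUCK]
  5: b→8  tau→2  [2 exit(s)]
  6: a→7  b→5  d→2  tau→0  [4 exit(s)]
  7: ∅  [STUCK]
  8: c→1  [1 exit(s)]
trace reaching 1: a·b·b·c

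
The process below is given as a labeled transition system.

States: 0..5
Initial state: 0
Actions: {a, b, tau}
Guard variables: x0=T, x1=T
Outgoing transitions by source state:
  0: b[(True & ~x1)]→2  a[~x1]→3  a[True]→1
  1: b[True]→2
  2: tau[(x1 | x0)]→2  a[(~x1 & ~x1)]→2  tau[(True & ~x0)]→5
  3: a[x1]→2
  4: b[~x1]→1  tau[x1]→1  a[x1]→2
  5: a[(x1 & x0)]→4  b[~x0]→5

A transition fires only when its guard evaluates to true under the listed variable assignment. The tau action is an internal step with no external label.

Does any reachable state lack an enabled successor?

Reachable = {0,1,2}
  0: a→1  [deg 1]
  1: b→2  [deg 1]
  2: tau→2  [deg 1]

Answer: DEADLOCK-FREE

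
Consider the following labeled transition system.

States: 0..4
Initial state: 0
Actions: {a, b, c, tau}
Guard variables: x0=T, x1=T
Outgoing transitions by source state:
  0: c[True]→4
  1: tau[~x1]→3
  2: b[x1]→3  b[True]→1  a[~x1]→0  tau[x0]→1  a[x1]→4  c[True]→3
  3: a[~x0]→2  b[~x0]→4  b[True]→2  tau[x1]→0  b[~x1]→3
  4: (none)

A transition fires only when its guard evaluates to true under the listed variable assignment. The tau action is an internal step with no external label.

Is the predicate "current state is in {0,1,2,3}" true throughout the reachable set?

Answer: INVARIANT VIOLATED at state 4

Analysis:
Allowed set {0,1,2,3}
Reach set: {0,4}
  0: ✓
  4: ✗ unsafe
counterexample path to 4: c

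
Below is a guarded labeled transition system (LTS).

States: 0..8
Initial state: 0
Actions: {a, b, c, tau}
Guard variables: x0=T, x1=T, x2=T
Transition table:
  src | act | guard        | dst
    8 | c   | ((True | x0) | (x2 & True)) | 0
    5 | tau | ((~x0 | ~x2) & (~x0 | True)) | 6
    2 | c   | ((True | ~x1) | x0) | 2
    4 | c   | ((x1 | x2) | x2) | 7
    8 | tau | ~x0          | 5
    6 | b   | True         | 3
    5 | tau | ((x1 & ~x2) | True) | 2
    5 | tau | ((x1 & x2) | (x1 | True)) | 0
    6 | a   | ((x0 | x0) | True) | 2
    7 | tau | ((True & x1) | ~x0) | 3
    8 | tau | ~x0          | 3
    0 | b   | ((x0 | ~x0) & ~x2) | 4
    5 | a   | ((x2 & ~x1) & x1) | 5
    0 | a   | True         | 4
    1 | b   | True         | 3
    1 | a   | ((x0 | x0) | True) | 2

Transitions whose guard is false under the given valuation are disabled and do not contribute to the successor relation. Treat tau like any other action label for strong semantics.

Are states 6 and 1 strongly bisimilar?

Answer: BISIMILAR

Trace:
Compute ~ classes (split until stable):
  round 0: {{0,1,2,3,4,5,6,7,8}}
  round 1: {{0},{1,6},{2,4,8},{3},{5,7}}
  round 2: {{0},{1,6},{2},{3},{4},{5},{7},{8}}
Fixed point at round 3; 8 class(es).
class of 6: {1,6}; class of 1: {1,6}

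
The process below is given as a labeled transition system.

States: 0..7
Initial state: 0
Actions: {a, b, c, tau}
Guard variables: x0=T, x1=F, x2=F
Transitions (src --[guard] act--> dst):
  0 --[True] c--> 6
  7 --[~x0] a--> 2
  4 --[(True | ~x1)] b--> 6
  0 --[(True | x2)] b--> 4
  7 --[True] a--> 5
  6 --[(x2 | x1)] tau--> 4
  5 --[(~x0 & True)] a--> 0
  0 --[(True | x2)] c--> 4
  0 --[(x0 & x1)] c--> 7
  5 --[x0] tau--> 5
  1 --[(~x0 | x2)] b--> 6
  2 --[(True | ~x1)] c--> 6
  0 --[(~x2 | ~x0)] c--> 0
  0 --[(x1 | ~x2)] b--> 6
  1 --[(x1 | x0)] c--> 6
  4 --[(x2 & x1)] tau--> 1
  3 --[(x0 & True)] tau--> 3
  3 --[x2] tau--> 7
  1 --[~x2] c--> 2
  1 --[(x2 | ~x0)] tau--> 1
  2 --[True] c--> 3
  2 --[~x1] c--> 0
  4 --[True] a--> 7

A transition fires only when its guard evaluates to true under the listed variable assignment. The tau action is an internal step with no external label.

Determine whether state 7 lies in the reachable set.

15 transition(s) survive guard evaluation.
L0 = {0}
L1 = {4,6}  cumulative {0,4,6}
L2 = {7}  cumulative {0,4,6,7}
L3 = {5}  cumulative {0,4,5,6,7}
Reach set: {0,4,5,6,7}
Path to 7: c·a

Answer: REACHABLE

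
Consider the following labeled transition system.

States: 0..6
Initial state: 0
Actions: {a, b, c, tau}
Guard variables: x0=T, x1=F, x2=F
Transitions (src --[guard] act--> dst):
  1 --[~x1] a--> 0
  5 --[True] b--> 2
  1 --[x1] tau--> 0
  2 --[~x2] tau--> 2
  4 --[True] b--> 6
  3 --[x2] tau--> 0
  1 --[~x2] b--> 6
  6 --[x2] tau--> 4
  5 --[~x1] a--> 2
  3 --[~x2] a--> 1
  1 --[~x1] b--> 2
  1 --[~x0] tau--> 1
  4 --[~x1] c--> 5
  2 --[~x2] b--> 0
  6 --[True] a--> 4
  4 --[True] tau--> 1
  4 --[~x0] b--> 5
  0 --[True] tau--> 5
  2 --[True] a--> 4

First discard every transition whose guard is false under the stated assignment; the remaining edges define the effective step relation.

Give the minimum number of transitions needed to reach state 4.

Breadth-first toward 4:
  L0 = {0}
  L1 = {5}
  L2 = {2}
  L3 = {4}
first hit 4 at d=3 via tau·a·a

Answer: 3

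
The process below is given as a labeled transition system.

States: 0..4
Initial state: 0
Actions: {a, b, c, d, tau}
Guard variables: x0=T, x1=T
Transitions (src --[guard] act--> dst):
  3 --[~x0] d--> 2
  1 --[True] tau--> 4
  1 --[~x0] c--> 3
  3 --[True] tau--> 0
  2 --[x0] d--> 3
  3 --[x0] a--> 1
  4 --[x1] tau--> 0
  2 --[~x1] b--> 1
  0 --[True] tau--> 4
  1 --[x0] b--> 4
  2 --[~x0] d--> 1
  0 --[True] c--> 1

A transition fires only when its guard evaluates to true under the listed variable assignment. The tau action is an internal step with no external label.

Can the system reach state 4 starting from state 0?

Guard filter leaves 8 enabled edge(s).
L0 = {0}
L1 = {1,4}  cumulative {0,1,4}
R = {0,1,4}
trace reaching 4: tau

Answer: REACHABLE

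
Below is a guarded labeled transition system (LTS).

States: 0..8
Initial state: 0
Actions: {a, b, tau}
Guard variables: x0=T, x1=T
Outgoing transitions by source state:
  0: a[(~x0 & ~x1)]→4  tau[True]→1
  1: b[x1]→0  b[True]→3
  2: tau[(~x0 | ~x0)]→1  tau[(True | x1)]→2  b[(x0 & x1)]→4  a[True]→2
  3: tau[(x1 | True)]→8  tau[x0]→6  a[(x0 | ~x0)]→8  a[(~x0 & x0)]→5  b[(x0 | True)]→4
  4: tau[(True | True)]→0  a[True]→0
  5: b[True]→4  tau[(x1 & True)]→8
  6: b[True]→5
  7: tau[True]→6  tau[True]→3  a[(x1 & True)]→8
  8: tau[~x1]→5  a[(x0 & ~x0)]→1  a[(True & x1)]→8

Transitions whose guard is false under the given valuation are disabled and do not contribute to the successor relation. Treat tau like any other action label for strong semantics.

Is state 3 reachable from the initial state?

After dropping false guards: 19 live edges.
L0 = {0}
L1 = {1}  cumulative {0,1}
L2 = {3}  cumulative {0,1,3}
L3 = {4,6,8}  cumulative {0,1,3,4,6,8}
L4 = {5}  cumulative {0,1,3,4,5,6,8}
Reachable = {0,1,3,4,5,6,8}
Path to 3: tau·b

Answer: REACHABLE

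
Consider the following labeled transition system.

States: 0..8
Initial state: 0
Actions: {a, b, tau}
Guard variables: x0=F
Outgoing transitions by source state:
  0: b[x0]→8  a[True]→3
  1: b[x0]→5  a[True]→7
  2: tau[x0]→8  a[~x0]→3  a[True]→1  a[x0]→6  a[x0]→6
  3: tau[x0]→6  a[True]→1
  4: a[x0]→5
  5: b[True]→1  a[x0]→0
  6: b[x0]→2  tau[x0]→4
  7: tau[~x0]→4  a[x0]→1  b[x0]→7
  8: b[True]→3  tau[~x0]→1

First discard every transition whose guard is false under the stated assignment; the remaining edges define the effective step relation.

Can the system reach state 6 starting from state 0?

Answer: UNREACHABLE

Trace:
9 transition(s) survive guard evaluation.
Layer 0: {0}
Layer 1: {3}  now seen {0,3}
Layer 2: {1}  now seen {0,1,3}
Layer 3: {7}  now seen {0,1,3,7}
Layer 4: {4}  now seen {0,1,3,4,7}
R = {0,1,3,4,7}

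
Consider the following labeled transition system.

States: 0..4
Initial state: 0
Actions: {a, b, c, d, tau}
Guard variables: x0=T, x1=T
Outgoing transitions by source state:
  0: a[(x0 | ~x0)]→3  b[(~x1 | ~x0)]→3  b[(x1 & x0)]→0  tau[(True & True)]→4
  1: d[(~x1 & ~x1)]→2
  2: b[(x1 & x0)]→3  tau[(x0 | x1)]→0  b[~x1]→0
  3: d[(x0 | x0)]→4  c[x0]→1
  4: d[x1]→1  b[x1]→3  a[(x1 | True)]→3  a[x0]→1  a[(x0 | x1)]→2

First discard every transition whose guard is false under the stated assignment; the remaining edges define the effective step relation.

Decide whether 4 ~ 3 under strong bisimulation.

Answer: NOT BISIMILAR

Trace:
Bisimulation quotient by refinement:
  P[0] = {{0,1,2,3,4}}
  P[1] = {{0},{1},{2},{3},{4}}
Fixed point at round 2; 5 class(es).
[4]={4}  [3]={3}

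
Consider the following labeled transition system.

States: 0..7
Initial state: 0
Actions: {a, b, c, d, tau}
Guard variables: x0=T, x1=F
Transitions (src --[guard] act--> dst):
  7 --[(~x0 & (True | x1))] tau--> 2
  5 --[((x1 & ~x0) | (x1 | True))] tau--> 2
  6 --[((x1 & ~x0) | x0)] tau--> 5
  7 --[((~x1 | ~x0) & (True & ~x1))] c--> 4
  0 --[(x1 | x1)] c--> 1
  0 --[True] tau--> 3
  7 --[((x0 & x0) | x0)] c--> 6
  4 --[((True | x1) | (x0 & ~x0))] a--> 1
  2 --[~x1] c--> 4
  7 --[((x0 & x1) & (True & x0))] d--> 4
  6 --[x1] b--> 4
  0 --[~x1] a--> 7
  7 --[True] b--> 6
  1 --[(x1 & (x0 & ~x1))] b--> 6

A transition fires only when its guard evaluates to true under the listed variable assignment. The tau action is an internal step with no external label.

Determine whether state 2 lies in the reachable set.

Answer: REACHABLE

Analysis:
After dropping false guards: 9 live edges.
Layer 0: {0}
Layer 1: {3,7}  cumulative {0,3,7}
Layer 2: {4,6}  cumulative {0,3,4,6,7}
Layer 3: {1,5}  cumulative {0,1,3,4,5,6,7}
Layer 4: {2}  cumulative {0,1,2,3,4,5,6,7}
Reach set: {0,1,2,3,4,5,6,7}
witness 2: a·c·tau·tau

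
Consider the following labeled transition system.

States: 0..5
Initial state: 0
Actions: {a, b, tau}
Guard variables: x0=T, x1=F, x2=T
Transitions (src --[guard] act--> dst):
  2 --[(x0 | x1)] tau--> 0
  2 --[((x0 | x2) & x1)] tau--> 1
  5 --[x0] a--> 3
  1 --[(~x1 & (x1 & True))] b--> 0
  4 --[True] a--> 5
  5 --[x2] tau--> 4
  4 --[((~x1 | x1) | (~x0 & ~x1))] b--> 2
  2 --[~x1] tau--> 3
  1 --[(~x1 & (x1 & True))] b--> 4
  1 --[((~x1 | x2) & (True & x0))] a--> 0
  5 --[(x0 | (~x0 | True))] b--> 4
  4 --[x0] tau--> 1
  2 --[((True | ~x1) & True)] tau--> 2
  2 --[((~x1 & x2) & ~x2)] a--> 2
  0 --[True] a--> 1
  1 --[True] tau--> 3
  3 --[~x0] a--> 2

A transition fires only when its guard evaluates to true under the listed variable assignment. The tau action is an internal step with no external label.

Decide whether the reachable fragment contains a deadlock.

Answer: DEADLOCK at state 3

Trace:
Reachable = {0,1,3}
  0: a→1  [1 out]
  1: a→0  tau→3  [2 out]
  3: ∅  [STUCK]
Path to 3: a·tau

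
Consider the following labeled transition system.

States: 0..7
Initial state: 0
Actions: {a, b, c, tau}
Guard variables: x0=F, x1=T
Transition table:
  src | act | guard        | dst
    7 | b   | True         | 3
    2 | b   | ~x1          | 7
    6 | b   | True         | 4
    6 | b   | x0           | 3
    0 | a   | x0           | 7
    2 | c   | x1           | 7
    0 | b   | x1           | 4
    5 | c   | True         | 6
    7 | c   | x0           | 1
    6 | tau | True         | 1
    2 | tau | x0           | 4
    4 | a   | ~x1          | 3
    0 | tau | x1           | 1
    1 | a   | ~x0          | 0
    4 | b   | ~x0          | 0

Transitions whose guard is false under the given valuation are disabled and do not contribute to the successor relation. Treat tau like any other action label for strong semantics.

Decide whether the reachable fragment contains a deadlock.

Answer: DEADLOCK-FREE

Analysis:
Reach set: {0,1,4}
  0: b→4  tau→1  [deg 2]
  1: a→0  [deg 1]
  4: b→0  [deg 1]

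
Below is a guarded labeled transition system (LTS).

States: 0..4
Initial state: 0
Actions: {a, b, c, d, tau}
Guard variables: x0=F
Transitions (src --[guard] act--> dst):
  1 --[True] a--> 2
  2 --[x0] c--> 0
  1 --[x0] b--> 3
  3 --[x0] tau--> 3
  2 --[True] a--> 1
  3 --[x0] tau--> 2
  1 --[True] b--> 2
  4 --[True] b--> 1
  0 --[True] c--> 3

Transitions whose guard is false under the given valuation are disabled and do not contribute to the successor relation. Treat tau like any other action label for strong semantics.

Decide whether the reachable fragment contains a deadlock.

R = {0,3}
  0: c→3  [1 out]
  3: ∅  [no exit]
Path to 3: c

Answer: DEADLOCK at state 3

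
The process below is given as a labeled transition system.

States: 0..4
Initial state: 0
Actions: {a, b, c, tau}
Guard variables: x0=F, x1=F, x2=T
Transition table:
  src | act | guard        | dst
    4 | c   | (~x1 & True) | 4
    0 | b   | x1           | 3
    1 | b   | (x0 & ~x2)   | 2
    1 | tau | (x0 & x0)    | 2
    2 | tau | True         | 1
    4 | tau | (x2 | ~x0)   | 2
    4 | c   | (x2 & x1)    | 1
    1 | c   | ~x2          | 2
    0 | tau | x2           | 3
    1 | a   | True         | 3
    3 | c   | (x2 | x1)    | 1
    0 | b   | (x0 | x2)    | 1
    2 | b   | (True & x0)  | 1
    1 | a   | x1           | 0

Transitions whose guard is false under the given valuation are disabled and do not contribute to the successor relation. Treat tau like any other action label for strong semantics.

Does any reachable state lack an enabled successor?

Answer: DEADLOCK-FREE

Working:
Reachable = {0,1,3}
  0: b→1  tau→3  [deg 2]
  1: a→3  [deg 1]
  3: c→1  [deg 1]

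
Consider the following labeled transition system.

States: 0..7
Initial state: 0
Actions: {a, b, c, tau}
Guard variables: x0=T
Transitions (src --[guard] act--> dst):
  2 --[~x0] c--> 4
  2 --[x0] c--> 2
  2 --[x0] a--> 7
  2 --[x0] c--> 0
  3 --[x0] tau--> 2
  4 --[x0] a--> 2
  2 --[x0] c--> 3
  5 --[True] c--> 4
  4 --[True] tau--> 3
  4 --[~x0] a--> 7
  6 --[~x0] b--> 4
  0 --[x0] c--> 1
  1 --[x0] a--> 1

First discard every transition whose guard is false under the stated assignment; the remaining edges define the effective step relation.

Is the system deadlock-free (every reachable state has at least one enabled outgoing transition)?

R = {0,1}
  0: c→1  [1 exit(s)]
  1: a→1  [1 exit(s)]

Answer: DEADLOCK-FREE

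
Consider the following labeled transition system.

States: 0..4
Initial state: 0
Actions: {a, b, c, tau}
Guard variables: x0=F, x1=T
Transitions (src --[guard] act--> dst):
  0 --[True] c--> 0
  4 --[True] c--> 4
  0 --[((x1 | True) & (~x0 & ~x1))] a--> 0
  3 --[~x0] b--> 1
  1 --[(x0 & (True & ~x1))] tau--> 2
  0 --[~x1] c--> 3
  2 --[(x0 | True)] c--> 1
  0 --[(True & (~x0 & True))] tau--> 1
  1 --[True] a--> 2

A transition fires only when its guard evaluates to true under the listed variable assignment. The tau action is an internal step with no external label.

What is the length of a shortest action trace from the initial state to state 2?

Layered search for 2:
  Layer 0: {0}
  Layer 1: {1}
  Layer 2: {2}
first hit 2 at d=2 via tau·a

Answer: 2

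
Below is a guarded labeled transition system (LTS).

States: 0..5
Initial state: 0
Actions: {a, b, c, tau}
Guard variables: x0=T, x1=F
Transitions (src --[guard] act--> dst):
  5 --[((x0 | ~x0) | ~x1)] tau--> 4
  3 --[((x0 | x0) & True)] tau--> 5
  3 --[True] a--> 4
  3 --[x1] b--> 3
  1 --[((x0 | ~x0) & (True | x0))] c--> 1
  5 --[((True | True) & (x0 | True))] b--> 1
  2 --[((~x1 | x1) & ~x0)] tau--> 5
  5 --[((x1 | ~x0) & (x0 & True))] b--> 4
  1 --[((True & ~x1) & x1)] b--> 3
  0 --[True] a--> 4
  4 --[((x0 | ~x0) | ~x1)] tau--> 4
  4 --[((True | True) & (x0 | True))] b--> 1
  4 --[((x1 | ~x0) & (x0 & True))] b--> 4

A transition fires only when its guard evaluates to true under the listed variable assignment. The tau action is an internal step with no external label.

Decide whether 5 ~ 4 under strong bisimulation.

Answer: BISIMILAR

Analysis:
Refine partition for ~:
  π0 = {{0,1,2,3,4,5}}
  π1 = {{0},{1},{2},{3},{4,5}}
Fixed point at round 2; 5 class(es).
class of 5: {4,5}; class of 4: {4,5}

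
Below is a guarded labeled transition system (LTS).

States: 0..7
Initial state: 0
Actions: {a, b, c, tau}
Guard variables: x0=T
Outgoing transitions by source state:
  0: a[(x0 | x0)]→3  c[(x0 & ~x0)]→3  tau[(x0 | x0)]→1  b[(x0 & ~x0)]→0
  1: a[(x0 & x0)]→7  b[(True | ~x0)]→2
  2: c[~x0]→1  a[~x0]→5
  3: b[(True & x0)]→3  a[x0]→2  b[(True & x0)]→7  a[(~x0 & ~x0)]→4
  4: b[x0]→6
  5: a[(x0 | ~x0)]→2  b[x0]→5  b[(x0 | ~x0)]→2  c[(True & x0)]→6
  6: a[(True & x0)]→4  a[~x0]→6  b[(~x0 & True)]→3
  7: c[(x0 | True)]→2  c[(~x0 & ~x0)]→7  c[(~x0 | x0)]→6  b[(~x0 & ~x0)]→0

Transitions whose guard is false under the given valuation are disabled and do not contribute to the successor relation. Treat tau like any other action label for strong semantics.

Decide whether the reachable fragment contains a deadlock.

Answer: DEADLOCK at state 2

Trace:
R = {0,1,2,3,4,6,7}
  0: a→3  tau→1  [2 exit(s)]
  1: a→7  b→2  [2 exit(s)]
  2: ∅  [no exit]
  3: a→2  b→3  b→7  [3 exit(s)]
  4: b→6  [1 exit(s)]
  6: a→4  [1 exit(s)]
  7: c→2  c→6  [2 exit(s)]
Path to 2: a·a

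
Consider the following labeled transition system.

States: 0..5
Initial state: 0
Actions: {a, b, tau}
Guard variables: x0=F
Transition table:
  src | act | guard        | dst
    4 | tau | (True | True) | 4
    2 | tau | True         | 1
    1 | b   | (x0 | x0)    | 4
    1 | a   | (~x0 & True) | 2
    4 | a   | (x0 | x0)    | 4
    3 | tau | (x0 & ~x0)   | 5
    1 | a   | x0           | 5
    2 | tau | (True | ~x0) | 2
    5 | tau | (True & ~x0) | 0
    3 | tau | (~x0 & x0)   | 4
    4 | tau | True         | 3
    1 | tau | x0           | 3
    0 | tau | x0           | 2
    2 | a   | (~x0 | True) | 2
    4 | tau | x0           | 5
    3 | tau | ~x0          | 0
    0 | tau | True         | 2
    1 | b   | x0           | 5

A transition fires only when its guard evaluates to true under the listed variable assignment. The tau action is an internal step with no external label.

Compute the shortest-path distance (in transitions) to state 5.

Answer: UNREACHABLE

Working:
Breadth-first toward 5:
  Layer 0: {0}
  Layer 1: {2}
  Layer 2: {1}
5 never appears.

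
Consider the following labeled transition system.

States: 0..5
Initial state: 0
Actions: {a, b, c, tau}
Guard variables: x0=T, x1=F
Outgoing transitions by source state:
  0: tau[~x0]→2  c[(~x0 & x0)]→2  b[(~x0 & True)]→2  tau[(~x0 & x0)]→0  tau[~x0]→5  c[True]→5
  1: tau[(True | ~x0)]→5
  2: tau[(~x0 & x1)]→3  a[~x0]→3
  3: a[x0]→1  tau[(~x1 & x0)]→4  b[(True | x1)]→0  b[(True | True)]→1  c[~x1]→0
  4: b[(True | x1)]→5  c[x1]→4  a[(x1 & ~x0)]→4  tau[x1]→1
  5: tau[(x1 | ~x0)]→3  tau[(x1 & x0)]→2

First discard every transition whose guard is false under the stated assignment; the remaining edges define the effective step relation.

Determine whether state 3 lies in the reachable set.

Answer: UNREACHABLE

Analysis:
After dropping false guards: 8 live edges.
L0 = {0}
L1 = {5}  cumulative {0,5}
Reach set: {0,5}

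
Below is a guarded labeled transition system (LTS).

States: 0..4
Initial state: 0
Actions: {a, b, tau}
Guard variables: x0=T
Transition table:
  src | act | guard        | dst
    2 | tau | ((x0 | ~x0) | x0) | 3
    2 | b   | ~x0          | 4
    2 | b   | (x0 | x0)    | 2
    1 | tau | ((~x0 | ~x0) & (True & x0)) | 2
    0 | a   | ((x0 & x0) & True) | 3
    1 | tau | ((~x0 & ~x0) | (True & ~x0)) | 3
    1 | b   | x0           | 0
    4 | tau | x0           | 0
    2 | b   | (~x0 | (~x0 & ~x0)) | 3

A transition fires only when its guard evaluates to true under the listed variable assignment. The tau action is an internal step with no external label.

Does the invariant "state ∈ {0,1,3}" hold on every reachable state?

Inv-set: {0,1,3}
R = {0,3}
  0: ok
  3: ok

Answer: INVARIANT HOLDS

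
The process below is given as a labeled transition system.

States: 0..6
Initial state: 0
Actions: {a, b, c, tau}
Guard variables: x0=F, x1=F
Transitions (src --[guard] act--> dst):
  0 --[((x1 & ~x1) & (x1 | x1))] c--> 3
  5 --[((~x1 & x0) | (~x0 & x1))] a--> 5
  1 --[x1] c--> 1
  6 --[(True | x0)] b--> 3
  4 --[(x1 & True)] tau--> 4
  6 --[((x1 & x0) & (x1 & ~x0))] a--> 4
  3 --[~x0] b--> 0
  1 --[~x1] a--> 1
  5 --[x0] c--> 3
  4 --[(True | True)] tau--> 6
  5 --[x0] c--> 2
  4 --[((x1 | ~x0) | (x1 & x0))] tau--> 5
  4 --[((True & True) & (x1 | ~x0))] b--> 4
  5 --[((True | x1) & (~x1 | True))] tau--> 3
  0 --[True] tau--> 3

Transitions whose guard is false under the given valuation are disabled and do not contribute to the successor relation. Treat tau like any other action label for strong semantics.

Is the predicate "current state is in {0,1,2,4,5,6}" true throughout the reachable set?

Allowed set {0,1,2,4,5,6}
Reach set: {0,3}
  0: safe
  3: outside
counterexample path to 3: tau

Answer: INVARIANT VIOLATED at state 3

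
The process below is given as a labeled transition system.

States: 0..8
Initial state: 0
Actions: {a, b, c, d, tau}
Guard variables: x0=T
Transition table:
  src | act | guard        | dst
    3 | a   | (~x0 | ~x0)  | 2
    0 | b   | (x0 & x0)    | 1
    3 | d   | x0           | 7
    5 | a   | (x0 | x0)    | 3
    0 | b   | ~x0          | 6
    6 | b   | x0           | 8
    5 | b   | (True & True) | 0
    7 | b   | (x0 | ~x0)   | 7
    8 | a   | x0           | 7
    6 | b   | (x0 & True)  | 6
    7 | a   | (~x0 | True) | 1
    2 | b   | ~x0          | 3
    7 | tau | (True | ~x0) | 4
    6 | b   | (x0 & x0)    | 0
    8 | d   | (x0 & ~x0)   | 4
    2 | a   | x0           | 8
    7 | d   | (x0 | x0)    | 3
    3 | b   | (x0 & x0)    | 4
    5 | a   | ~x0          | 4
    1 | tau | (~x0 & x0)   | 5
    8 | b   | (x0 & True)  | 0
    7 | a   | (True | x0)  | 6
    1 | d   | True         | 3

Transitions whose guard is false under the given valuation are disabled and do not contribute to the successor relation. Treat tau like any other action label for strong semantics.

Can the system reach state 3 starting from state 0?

Answer: REACHABLE

Working:
After dropping false guards: 17 live edges.
Layer 0: {0}
Layer 1: {1}  cumulative {0,1}
Layer 2: {3}  cumulative {0,1,3}
Layer 3: {4,7}  cumulative {0,1,3,4,7}
Layer 4: {6}  cumulative {0,1,3,4,6,7}
Layer 5: {8}  cumulative {0,1,3,4,6,7,8}
Reach set: {0,1,3,4,6,7,8}
witness 3: b·d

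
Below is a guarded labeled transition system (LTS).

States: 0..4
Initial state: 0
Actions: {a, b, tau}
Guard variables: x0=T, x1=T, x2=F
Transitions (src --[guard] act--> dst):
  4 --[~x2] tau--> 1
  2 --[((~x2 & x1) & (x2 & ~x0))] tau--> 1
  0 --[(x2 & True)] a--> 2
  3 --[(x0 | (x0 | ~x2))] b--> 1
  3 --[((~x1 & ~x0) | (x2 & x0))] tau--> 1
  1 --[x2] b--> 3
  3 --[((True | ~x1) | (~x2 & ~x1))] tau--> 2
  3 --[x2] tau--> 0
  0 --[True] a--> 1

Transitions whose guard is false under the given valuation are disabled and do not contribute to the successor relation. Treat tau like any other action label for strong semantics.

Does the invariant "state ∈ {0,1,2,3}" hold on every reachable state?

Answer: INVARIANT HOLDS

Analysis:
Allowed set {0,1,2,3}
Reachable = {0,1}
  0: ok
  1: ok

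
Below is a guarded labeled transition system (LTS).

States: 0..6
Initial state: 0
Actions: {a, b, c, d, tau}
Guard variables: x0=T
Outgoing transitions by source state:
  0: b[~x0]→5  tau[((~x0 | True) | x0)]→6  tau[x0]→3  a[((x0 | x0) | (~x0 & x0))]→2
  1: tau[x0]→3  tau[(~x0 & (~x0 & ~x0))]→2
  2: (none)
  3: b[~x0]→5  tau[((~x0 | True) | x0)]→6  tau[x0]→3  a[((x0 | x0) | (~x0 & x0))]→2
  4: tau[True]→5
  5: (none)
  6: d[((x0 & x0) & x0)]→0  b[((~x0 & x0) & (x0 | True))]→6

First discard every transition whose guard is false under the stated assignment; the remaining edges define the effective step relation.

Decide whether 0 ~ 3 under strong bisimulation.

Compute ~ classes (split until stable):
  round 0: {{0,1,2,3,4,5,6}}
  round 1: {{0,3},{1,4},{2,5},{6}}
  round 2: {{0,3},{1},{2,5},{4},{6}}
stable after 3 split(s): 5 block(s)
[0]={0,3}  [3]={0,3}

Answer: BISIMILAR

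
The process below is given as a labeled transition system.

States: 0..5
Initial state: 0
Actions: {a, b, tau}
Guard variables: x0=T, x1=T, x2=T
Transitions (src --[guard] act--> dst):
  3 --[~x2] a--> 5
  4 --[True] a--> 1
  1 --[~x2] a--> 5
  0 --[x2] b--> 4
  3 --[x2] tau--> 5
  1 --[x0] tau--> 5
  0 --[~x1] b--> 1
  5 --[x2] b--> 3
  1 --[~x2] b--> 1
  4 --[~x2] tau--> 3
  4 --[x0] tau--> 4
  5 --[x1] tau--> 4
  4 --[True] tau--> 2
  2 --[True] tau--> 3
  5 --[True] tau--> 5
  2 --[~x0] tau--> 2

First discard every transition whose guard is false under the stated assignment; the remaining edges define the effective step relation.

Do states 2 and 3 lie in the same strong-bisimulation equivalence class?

Refine partition for ~:
  P[0] = {{0,1,2,3,4,5}}
  P[1] = {{0},{1,2,3},{4},{5}}
  P[2] = {{0},{1,3},{2},{4},{5}}
Fixed point at round 3; 5 class(es).
[2]={2}  [3]={1,3}

Answer: NOT BISIMILAR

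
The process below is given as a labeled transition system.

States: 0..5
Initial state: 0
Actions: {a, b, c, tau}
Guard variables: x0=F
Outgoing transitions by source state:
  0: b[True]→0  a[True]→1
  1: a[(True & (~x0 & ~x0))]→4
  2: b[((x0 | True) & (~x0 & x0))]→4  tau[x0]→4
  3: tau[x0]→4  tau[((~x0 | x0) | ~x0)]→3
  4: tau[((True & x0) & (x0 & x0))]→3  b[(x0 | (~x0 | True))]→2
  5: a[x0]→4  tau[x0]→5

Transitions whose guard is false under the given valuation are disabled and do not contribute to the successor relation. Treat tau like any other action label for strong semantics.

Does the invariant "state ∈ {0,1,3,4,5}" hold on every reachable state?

Inv-set: {0,1,3,4,5}
Reachable = {0,1,2,4}
  0: ✓
  1: ✓
  2: ✗ unsafe
  4: ✓
reach 2 via a·a·b — violates

Answer: INVARIANT VIOLATED at state 2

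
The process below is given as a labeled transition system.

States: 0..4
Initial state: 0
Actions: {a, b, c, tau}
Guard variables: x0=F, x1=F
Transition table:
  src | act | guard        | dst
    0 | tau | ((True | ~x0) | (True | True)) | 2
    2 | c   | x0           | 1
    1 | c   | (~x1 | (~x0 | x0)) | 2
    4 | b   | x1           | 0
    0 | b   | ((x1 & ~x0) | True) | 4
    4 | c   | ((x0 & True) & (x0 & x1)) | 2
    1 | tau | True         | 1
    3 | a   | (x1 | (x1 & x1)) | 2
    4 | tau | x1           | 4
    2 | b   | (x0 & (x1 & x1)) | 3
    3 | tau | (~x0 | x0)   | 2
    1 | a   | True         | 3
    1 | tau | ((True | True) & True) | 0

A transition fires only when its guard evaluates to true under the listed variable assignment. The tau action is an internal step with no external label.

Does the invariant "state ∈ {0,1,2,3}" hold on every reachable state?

Inv-set: {0,1,2,3}
Reachable = {0,2,4}
  0: ✓
  2: ✓
  4: outside
reach 4 via b — violates

Answer: INVARIANT VIOLATED at state 4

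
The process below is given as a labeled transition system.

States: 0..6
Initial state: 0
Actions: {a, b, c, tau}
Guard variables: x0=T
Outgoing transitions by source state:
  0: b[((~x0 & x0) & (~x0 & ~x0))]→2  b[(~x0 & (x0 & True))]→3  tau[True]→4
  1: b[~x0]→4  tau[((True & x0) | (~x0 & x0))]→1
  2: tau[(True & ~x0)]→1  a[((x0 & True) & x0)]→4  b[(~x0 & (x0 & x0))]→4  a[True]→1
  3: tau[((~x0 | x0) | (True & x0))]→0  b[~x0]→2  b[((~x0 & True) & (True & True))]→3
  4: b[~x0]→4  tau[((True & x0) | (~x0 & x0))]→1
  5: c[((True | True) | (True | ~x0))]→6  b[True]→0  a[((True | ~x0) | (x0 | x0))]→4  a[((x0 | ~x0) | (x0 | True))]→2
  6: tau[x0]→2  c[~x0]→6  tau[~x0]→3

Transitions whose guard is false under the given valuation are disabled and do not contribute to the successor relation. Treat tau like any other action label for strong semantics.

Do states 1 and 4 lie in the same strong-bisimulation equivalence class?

Answer: BISIMILAR

Analysis:
Refine partition for ~:
  P[0] = {{0,1,2,3,4,5,6}}
  P[1] = {{0,1,3,4,6},{2},{5}}
  P[2] = {{0,1,3,4},{2},{5},{6}}
4 equivalence class(es) (converged in 3)
class of 1: {0,1,3,4}; class of 4: {0,1,3,4}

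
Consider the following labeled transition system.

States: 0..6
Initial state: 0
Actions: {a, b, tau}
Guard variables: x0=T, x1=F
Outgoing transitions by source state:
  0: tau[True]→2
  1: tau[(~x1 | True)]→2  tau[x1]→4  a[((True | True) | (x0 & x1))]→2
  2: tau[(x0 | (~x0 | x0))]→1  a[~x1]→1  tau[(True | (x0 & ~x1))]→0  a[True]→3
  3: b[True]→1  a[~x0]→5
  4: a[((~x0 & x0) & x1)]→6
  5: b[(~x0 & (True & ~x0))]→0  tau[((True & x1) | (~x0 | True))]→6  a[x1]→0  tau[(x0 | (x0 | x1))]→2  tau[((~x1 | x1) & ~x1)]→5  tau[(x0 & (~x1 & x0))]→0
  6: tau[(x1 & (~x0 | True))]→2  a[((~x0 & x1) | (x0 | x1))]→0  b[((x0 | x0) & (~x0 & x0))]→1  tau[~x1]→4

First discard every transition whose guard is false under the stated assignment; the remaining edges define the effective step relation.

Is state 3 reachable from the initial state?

Answer: REACHABLE

Trace:
14 transition(s) survive guard evaluation.
Layer 0: {0}
Layer 1: {2}  total {0,2}
Layer 2: {1,3}  total {0,1,2,3}
R = {0,1,2,3}
witness 3: tau·a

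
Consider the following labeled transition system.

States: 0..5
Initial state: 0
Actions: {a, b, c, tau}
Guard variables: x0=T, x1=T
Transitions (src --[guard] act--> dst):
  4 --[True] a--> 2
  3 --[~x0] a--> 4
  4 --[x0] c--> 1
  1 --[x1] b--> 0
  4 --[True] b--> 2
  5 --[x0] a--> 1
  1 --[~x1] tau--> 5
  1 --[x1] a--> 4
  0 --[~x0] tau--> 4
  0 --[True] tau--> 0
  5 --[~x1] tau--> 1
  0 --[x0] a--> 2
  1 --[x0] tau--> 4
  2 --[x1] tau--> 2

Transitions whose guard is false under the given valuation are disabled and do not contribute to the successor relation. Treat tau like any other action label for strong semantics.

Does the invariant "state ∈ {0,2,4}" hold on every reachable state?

Inv-set: {0,2,4}
R = {0,2}
  0: safe
  2: safe

Answer: INVARIANT HOLDS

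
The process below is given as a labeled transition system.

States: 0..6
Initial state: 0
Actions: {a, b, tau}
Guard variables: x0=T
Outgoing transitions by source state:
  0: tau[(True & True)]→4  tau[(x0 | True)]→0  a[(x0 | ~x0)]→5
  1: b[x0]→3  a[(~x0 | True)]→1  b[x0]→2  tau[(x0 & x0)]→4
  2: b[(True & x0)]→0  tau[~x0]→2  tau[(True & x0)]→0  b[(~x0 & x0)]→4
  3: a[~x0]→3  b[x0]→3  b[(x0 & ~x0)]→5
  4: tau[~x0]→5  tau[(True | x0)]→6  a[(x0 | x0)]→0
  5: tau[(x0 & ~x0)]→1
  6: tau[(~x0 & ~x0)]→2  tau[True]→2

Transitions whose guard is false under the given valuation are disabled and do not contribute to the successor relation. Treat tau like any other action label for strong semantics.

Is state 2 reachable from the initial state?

After dropping false guards: 13 live edges.
L0 = {0}
L1 = {4,5}  cumulative {0,4,5}
L2 = {6}  cumulative {0,4,5,6}
L3 = {2}  cumulative {0,2,4,5,6}
Reachable = {0,2,4,5,6}
witness 2: tau·tau·tau

Answer: REACHABLE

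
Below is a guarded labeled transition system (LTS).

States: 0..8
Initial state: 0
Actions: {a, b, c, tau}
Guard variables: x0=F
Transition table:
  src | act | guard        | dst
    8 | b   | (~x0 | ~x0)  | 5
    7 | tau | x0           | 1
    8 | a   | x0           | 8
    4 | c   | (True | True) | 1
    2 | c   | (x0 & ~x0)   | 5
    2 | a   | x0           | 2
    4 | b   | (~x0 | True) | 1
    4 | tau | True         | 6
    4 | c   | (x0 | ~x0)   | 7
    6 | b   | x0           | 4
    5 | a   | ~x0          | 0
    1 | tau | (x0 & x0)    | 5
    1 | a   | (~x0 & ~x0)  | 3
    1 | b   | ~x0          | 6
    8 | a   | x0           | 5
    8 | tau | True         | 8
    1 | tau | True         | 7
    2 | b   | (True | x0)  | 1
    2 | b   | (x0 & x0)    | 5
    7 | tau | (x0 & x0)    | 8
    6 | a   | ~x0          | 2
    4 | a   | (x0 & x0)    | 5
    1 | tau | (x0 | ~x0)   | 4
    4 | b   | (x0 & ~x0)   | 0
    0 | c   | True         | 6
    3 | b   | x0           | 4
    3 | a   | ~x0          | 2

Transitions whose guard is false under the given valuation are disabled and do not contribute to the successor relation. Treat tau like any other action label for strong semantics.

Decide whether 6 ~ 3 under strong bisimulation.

Answer: BISIMILAR

Trace:
Compute ~ classes (split until stable):
  P[0] = {{0,1,2,3,4,5,6,7,8}}
  P[1] = {{0},{1},{2},{3,5,6},{4},{7},{8}}
  P[2] = {{0},{1},{2},{3,6},{4},{5},{7},{8}}
Fixed point at round 3; 8 class(es).
6∈{3,6}, 3∈{3,6}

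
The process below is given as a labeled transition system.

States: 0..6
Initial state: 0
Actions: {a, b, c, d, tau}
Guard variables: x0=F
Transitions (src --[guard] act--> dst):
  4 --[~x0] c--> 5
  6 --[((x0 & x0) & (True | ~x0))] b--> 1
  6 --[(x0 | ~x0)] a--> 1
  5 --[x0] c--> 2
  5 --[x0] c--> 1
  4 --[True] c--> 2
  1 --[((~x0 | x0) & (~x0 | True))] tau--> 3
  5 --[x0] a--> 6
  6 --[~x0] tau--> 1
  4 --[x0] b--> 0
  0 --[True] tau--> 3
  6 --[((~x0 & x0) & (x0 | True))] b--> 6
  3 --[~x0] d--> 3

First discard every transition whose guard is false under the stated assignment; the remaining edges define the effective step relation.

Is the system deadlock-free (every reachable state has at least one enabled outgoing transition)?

Answer: DEADLOCK-FREE

Working:
Reachable = {0,3}
  0: tau→3  [1 out]
  3: d→3  [1 out]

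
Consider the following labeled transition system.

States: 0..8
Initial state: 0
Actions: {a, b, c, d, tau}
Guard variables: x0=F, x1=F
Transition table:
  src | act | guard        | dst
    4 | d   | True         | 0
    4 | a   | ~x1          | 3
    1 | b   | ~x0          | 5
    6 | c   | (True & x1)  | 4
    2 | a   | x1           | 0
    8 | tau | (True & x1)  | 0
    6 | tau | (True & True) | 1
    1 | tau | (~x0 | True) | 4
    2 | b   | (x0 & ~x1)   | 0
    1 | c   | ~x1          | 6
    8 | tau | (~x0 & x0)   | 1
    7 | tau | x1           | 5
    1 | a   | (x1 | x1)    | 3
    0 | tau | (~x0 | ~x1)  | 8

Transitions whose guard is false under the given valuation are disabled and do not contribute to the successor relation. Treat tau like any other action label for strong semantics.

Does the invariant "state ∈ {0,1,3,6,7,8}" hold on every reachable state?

Allowed set {0,1,3,6,7,8}
Reachable = {0,8}
  0: ok
  8: ok

Answer: INVARIANT HOLDS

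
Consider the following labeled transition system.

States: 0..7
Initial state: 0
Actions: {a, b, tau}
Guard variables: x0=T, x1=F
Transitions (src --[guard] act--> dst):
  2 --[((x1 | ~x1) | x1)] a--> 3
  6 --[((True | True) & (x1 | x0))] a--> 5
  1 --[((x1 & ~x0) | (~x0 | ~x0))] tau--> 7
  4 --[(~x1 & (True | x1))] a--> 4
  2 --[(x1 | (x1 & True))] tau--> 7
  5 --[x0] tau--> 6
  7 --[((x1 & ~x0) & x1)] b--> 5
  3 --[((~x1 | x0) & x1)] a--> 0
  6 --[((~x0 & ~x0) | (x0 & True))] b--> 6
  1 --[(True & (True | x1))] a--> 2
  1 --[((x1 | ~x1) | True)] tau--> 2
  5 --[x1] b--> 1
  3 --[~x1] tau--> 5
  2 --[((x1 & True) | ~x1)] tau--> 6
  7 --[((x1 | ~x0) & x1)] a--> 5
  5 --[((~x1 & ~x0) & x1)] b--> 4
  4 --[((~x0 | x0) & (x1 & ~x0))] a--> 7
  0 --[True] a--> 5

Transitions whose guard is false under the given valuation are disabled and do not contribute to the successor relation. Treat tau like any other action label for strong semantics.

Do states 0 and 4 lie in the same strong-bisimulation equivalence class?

Answer: NOT BISIMILAR

Analysis:
Bisimulation quotient by refinement:
  P[0] = {{0,1,2,3,4,5,6,7}}
  P[1] = {{0,4},{1,2},{3,5},{6},{7}}
  P[2] = {{0},{1},{2},{3},{4},{5},{6},{7}}
Fixed point at round 3; 8 class(es).
[0]={0}  [4]={4}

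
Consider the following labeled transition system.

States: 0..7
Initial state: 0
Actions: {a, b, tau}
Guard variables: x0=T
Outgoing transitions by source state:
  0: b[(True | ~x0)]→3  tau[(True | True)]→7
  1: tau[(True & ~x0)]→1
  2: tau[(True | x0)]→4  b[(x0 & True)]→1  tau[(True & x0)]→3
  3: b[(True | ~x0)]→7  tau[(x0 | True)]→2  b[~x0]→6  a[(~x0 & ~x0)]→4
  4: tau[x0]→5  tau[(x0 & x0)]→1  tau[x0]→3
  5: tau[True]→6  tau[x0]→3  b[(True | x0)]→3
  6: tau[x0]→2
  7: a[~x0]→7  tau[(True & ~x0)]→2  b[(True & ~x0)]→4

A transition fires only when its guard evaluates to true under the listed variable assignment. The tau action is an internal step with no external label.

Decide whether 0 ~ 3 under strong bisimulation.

Compute ~ classes (split until stable):
  π0 = {{0,1,2,3,4,5,6,7}}
  π1 = {{0,2,3,5},{1,7},{4,6}}
  π2 = {{0},{1,7},{2},{3},{4},{5},{6}}
stable after 3 split(s): 7 block(s)
class of 0: {0}; class of 3: {3}

Answer: NOT BISIMILAR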